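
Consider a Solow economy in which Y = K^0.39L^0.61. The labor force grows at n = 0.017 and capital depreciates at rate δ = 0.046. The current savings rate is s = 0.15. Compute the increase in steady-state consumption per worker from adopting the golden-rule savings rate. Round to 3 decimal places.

Δc ≈ 0.477

The effective depreciation rate is n + δ = 0.017 + 0.046 = 0.063.
Current steady state (s = 0.15): k* = (0.15/0.063)^(1/0.61) ≈ 4.1460, y* = 4.1460^0.39 ≈ 1.7413, c* = (1−0.15)·1.7413 ≈ 1.4801.
Maximizing c = f(k) − (n+δ)·k gives f'(k) = n+δ, i.e. 0.39·k^(0.39−1) = 0.063, so k_gold = (0.39/0.063)^(1/0.61) ≈ 19.8568.
y_gold = 19.8568^0.39 ≈ 3.2076, c_gold = y_gold − 0.063·k_gold ≈ 1.9567.
Gain: Δc = 1.9567 − 1.4801 ≈ 0.4765.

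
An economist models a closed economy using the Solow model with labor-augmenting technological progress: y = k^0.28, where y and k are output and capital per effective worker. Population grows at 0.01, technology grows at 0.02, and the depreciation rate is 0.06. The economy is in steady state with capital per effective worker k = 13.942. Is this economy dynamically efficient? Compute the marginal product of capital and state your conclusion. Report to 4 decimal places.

dynamically inefficient; MPK ≈ 0.0420

Capital per effective worker breaks even when investment replaces (n + g + δ)·k; here n + g + δ = 0.09.
MPK = 0.28·k^(0.28−1) = 0.28·13.942^(-0.72) ≈ 0.0420.
MPK < 0.09, so the economy is dynamically inefficient (over-saving).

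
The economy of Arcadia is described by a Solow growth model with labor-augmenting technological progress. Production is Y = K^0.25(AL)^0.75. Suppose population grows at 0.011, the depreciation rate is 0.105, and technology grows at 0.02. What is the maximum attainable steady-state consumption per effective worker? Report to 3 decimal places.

c_gold ≈ 0.919

Break-even investment rate: n + g + δ = 0.011 + 0.02 + 0.105 = 0.136.
Golden rule sets MPK = n+g+δ: 0.25·k^(0.25−1) = 0.136, so k_gold = (0.25/0.136)^(1/0.75) ≈ 2.2518.
y_gold = 2.2518^0.25 ≈ 1.2250.
c_gold = y_gold − (n+g+δ)·k_gold = 1.2250 − 0.136·2.2518 ≈ 0.9187.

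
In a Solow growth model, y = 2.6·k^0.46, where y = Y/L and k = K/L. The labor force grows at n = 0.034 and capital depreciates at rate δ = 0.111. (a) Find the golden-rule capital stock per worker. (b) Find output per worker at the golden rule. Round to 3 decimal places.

(a) k_gold ≈ 49.770; (b) y_gold ≈ 15.688

n + δ = 0.034 + 0.111 = 0.145.
Golden rule sets MPK = n+δ: 0.46·2.6·k^(0.46−1) = 0.145, so k_gold = (0.46·2.6/0.145)^(1/0.54) ≈ 49.7701.
y_gold = 2.6·49.7701^0.46 ≈ 15.6884.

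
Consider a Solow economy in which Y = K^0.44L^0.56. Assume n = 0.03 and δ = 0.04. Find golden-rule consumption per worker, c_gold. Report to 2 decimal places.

The effective depreciation rate is n + δ = 0.03 + 0.04 = 0.07.
Maximizing c = f(k) − (n+δ)·k gives f'(k) = n+δ, i.e. 0.44·k^(0.44−1) = 0.07, so k_gold = (0.44/0.07)^(1/0.56) ≈ 26.6461.
y_gold = 26.6461^0.44 ≈ 4.2391.
c_gold = y_gold − (n+δ)·k_gold = 4.2391 − 0.07·26.6461 ≈ 2.3739.

c_gold ≈ 2.37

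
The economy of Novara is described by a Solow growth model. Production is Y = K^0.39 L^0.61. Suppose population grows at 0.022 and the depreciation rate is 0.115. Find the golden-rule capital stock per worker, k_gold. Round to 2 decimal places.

Break-even investment rate: n + δ = 0.022 + 0.115 = 0.137.
Golden rule sets MPK = n+δ: 0.39·k^(0.39−1) = 0.137, so k_gold = (0.39/0.137)^(1/0.61) ≈ 5.5568.

k_gold ≈ 5.56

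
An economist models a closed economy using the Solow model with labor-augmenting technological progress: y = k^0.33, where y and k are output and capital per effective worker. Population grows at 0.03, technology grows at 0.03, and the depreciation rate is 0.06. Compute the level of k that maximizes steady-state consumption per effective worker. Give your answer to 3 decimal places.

k_gold ≈ 4.526

n + g + δ = 0.03 + 0.03 + 0.06 = 0.12.
Golden rule sets MPK = n+g+δ: 0.33·k^(0.33−1) = 0.12, so k_gold = (0.33/0.12)^(1/0.67) ≈ 4.5261.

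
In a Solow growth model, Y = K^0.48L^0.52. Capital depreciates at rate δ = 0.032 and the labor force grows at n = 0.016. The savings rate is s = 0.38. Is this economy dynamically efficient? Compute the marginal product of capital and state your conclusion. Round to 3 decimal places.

Capital per worker breaks even when investment replaces (n + δ)·k; here n + δ = 0.048.
Steady-state k*: s·k^0.48 = 0.048·k gives k* = (0.38/0.048)^(1/0.52) ≈ 53.4523.
MPK = 0.48·53.4523^(-0.52) ≈ 0.0606.
MPK > n+δ = 0.048, so the economy is dynamically efficient (under-saving).

dynamically efficient; MPK ≈ 0.061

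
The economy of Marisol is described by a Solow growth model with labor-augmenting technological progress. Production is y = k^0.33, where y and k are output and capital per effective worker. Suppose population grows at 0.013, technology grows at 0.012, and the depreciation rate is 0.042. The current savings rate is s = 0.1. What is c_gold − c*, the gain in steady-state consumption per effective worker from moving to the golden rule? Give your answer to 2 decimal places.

Δc ≈ 0.37

n + g + δ = 0.013 + 0.012 + 0.042 = 0.067.
Current steady state (s = 0.1): k* = (0.1/0.067)^(1/0.67) ≈ 1.8180, y* = 1.8180^0.33 ≈ 1.2180, c* = (1−0.1)·1.2180 ≈ 1.0962.
Setting f'(k) = n+g+δ gives 0.33·k^(0.33−1) = 0.067, hence k_gold = (0.33/0.067)^(1/0.67) ≈ 10.8017.
y_gold = 10.8017^0.33 ≈ 2.1931, c_gold = y_gold − 0.067·k_gold ≈ 1.4694.
Gain: Δc = 1.4694 − 1.0962 ≈ 0.3731.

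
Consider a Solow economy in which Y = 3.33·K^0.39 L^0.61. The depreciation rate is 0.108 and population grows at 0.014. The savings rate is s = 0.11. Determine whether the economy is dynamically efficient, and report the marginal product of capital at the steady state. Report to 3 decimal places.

n + δ = 0.014 + 0.108 = 0.122.
Steady-state k*: s·A·k^0.39 = 0.122·k gives k* = (0.11·3.33/0.122)^(1/0.61) ≈ 6.0639.
MPK = 0.39·3.33·6.0639^(-0.61) ≈ 0.4325.
MPK > n+δ = 0.122, so the economy is dynamically efficient (under-saving).

dynamically efficient; MPK ≈ 0.433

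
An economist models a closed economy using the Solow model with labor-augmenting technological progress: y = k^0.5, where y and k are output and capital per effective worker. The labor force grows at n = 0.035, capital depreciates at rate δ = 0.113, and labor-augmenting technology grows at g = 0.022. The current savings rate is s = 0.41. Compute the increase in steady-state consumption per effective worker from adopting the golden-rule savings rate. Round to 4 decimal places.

Break-even investment rate: n + g + δ = 0.035 + 0.022 + 0.113 = 0.17.
Current steady state (s = 0.41): k* = (0.41/0.17)^(1/0.5) ≈ 5.8166, y* = 5.8166^0.5 ≈ 2.4118, c* = (1−0.41)·2.4118 ≈ 1.4229.
Maximizing c = f(k) − (n+g+δ)·k gives f'(k) = n+g+δ, i.e. 0.5·k^(0.5−1) = 0.17, so k_gold = (0.5/0.17)^(1/0.5) ≈ 8.6505.
y_gold = 8.6505^0.5 ≈ 2.9412, c_gold = y_gold − 0.17·k_gold ≈ 1.4706.
Gain: Δc = 1.4706 − 1.4229 ≈ 0.0476.

Δc ≈ 0.0476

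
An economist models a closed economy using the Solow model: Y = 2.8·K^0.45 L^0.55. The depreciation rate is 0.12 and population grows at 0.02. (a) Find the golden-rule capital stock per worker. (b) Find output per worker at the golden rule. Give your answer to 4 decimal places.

n + δ = 0.02 + 0.12 = 0.14.
Golden rule sets MPK = n+δ: 0.45·2.8·k^(0.45−1) = 0.14, so k_gold = (0.45·2.8/0.14)^(1/0.55) ≈ 54.3233.
y_gold = 2.8·54.3233^0.45 ≈ 16.9006.

(a) k_gold ≈ 54.3233; (b) y_gold ≈ 16.9006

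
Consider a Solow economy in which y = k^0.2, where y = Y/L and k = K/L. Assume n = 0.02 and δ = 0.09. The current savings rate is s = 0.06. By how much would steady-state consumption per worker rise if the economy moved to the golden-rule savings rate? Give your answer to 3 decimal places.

Capital per worker breaks even when investment replaces (n + δ)·k; here n + δ = 0.11.
Current steady state (s = 0.06): k* = (0.06/0.11)^(1/0.8) ≈ 0.4688, y* = 0.4688^0.2 ≈ 0.8594, c* = (1−0.06)·0.8594 ≈ 0.8078.
Golden rule sets MPK = n+δ: 0.2·k^(0.2−1) = 0.11, so k_gold = (0.2/0.11)^(1/0.8) ≈ 2.1113.
y_gold = 2.1113^0.2 ≈ 1.1612, c_gold = y_gold − 0.11·k_gold ≈ 0.9290.
Gain: Δc = 0.9290 − 0.8078 ≈ 0.1211.

Δc ≈ 0.121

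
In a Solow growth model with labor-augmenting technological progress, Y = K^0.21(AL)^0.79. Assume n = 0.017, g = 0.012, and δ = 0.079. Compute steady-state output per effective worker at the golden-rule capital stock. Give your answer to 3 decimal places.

The effective depreciation rate is n + g + δ = 0.017 + 0.012 + 0.079 = 0.108.
Setting f'(k) = n+g+δ gives 0.21·k^(0.21−1) = 0.108, hence k_gold = (0.21/0.108)^(1/0.79) ≈ 2.3204.
Output: y_gold = k_gold^0.21 = 2.3204^0.21 ≈ 1.1934.

y_gold ≈ 1.193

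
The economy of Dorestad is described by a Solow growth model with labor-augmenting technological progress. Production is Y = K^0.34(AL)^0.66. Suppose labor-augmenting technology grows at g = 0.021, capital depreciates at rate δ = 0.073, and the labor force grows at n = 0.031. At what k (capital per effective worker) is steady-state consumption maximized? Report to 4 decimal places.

k_gold ≈ 4.5545

The effective depreciation rate is n + g + δ = 0.031 + 0.021 + 0.073 = 0.125.
Maximizing c = f(k) − (n+g+δ)·k gives f'(k) = n+g+δ, i.e. 0.34·k^(0.34−1) = 0.125, so k_gold = (0.34/0.125)^(1/0.66) ≈ 4.5545.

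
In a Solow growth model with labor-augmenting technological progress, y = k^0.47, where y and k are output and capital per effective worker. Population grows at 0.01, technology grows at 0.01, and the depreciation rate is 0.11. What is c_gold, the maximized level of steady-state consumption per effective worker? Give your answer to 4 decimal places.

Capital per effective worker breaks even when investment replaces (n + g + δ)·k; here n + g + δ = 0.13.
Maximizing c = f(k) − (n+g+δ)·k gives f'(k) = n+g+δ, i.e. 0.47·k^(0.47−1) = 0.13, so k_gold = (0.47/0.13)^(1/0.53) ≈ 11.3011.
y_gold = 11.3011^0.47 ≈ 3.1258.
c_gold = y_gold − (n+g+δ)·k_gold = 3.1258 − 0.13·11.3011 ≈ 1.6567.

c_gold ≈ 1.6567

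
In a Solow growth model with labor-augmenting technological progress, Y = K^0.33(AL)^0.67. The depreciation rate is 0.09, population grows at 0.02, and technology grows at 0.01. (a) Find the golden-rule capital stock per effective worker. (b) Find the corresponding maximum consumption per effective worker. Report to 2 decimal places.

(a) k_gold ≈ 4.53; (b) c_gold ≈ 1.10

Capital per effective worker breaks even when investment replaces (n + g + δ)·k; here n + g + δ = 0.12.
Golden rule sets MPK = n+g+δ: 0.33·k^(0.33−1) = 0.12, so k_gold = (0.33/0.12)^(1/0.67) ≈ 4.5261.
y_gold = 4.5261^0.33 ≈ 1.6458; c_gold = y_gold − 0.12·k_gold ≈ 1.1027.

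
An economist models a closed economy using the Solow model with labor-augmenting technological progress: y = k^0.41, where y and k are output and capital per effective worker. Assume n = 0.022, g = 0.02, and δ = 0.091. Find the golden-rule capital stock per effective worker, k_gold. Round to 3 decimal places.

k_gold ≈ 6.741

The effective depreciation rate is n + g + δ = 0.022 + 0.02 + 0.091 = 0.133.
At the golden rule the marginal product of capital equals n+g+δ: 0.41·k^(0.41−1) = 0.133. Solving, k_gold = (0.41/0.133)^(1/0.59) ≈ 6.7406.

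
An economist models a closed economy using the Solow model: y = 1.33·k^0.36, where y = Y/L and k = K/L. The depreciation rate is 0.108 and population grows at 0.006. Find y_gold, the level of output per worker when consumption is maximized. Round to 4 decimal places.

n + δ = 0.006 + 0.108 = 0.114.
At the golden rule the marginal product of capital equals n+δ: 0.36·1.33·k^(0.36−1) = 0.114. Solving, k_gold = (0.36·1.33/0.114)^(1/0.64) ≈ 9.4151.
Output: y_gold = 1.33·k_gold^0.36 = 1.33·9.4151^0.36 ≈ 2.9815.

y_gold ≈ 2.9815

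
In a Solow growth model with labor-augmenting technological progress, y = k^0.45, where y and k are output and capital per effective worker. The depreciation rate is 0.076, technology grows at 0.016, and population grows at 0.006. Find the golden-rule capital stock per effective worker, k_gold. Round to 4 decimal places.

The effective depreciation rate is n + g + δ = 0.006 + 0.016 + 0.076 = 0.098.
At the golden rule the marginal product of capital equals n+g+δ: 0.45·k^(0.45−1) = 0.098. Solving, k_gold = (0.45/0.098)^(1/0.55) ≈ 15.9813.

k_gold ≈ 15.9813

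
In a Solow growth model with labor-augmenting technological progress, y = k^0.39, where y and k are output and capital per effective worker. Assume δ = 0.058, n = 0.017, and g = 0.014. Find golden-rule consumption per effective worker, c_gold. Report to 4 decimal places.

c_gold ≈ 1.5688

n + g + δ = 0.017 + 0.014 + 0.058 = 0.089.
Golden rule sets MPK = n+g+δ: 0.39·k^(0.39−1) = 0.089, so k_gold = (0.39/0.089)^(1/0.61) ≈ 11.2700.
y_gold = 11.2700^0.39 ≈ 2.5719.
c_gold = y_gold − (n+g+δ)·k_gold = 2.5719 − 0.089·11.2700 ≈ 1.5688.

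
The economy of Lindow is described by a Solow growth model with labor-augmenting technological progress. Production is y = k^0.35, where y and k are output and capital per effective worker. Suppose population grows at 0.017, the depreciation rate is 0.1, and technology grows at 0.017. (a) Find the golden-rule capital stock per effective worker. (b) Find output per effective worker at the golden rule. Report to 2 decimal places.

Capital per effective worker breaks even when investment replaces (n + g + δ)·k; here n + g + δ = 0.134.
Setting f'(k) = n+g+δ gives 0.35·k^(0.35−1) = 0.134, hence k_gold = (0.35/0.134)^(1/0.65) ≈ 4.3801.
y_gold = 4.3801^0.35 ≈ 1.6769.

(a) k_gold ≈ 4.38; (b) y_gold ≈ 1.68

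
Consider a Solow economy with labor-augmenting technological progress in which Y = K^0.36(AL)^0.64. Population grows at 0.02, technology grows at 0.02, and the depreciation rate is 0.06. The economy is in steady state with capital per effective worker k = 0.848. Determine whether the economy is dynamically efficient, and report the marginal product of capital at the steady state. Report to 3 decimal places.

dynamically efficient; MPK ≈ 0.400

Break-even investment rate: n + g + δ = 0.02 + 0.02 + 0.06 = 0.1.
MPK = 0.36·k^(0.36−1) = 0.36·0.848^(-0.64) ≈ 0.4001.
MPK > 0.1, so the economy is dynamically efficient (under-saving).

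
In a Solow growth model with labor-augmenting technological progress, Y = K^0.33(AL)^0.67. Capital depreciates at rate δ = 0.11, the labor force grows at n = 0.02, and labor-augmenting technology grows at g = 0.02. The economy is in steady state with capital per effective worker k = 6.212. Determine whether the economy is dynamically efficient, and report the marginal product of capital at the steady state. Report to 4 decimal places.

dynamically inefficient; MPK ≈ 0.0971

Break-even investment rate: n + g + δ = 0.02 + 0.02 + 0.11 = 0.15.
MPK = 0.33·k^(0.33−1) = 0.33·6.212^(-0.67) ≈ 0.0971.
MPK < 0.15, so the economy is dynamically inefficient (over-saving).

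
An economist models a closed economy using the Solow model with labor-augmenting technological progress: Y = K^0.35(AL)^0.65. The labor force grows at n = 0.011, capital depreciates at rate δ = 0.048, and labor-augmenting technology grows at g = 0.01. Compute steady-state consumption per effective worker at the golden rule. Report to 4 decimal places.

c_gold ≈ 1.5583

Capital per effective worker breaks even when investment replaces (n + g + δ)·k; here n + g + δ = 0.069.
Golden rule sets MPK = n+g+δ: 0.35·k^(0.35−1) = 0.069, so k_gold = (0.35/0.069)^(1/0.65) ≈ 12.1605.
y_gold = 12.1605^0.35 ≈ 2.3974.
c_gold = y_gold − (n+g+δ)·k_gold = 2.3974 − 0.069·12.1605 ≈ 1.5583.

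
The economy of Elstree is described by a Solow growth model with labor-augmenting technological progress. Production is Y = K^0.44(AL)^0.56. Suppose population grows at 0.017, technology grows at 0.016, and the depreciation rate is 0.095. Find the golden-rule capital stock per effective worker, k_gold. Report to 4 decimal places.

The effective depreciation rate is n + g + δ = 0.017 + 0.016 + 0.095 = 0.128.
Setting f'(k) = n+g+δ gives 0.44·k^(0.44−1) = 0.128, hence k_gold = (0.44/0.128)^(1/0.56) ≈ 9.0694.

k_gold ≈ 9.0694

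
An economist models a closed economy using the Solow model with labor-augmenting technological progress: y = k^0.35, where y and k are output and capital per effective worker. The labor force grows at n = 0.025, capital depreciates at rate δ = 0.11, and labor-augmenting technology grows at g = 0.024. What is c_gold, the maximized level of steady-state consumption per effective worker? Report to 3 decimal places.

The effective depreciation rate is n + g + δ = 0.025 + 0.024 + 0.11 = 0.159.
Maximizing c = f(k) − (n+g+δ)·k gives f'(k) = n+g+δ, i.e. 0.35·k^(0.35−1) = 0.159, so k_gold = (0.35/0.159)^(1/0.65) ≈ 3.3666.
y_gold = 3.3666^0.35 ≈ 1.5294.
c_gold = y_gold − (n+g+δ)·k_gold = 1.5294 − 0.159·3.3666 ≈ 0.9941.

c_gold ≈ 0.994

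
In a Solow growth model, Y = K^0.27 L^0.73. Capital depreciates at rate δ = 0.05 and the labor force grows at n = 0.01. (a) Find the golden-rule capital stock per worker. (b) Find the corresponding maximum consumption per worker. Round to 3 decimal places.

(a) k_gold ≈ 7.849; (b) c_gold ≈ 1.273

Break-even investment rate: n + δ = 0.01 + 0.05 = 0.06.
Golden rule sets MPK = n+δ: 0.27·k^(0.27−1) = 0.06, so k_gold = (0.27/0.06)^(1/0.73) ≈ 7.8490.
y_gold = 7.8490^0.27 ≈ 1.7442; c_gold = y_gold − 0.06·k_gold ≈ 1.2733.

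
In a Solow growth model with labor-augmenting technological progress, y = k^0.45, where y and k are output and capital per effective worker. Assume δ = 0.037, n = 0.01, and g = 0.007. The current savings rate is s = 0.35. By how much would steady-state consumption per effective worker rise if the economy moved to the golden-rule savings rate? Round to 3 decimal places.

Δc ≈ 0.118

Capital per effective worker breaks even when investment replaces (n + g + δ)·k; here n + g + δ = 0.054.
Current steady state (s = 0.35): k* = (0.35/0.054)^(1/0.55) ≈ 29.9069, y* = 29.9069^0.45 ≈ 4.6142, c* = (1−0.35)·4.6142 ≈ 2.9992.
Setting f'(k) = n+g+δ gives 0.45·k^(0.45−1) = 0.054, hence k_gold = (0.45/0.054)^(1/0.55) ≈ 47.2298.
y_gold = 47.2298^0.45 ≈ 5.6676, c_gold = y_gold − 0.054·k_gold ≈ 3.1172.
Gain: Δc = 3.1172 − 2.9992 ≈ 0.1179.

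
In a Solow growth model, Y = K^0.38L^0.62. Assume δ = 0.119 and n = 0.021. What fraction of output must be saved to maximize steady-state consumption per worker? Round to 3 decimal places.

s_gold = 0.380

The effective depreciation rate is n + δ = 0.021 + 0.119 = 0.14.
At the golden rule MPK = n+δ, and in any Cobb-Douglas steady state s = (n+δ)·k/y = MPK·k/y = capital's share 0.38.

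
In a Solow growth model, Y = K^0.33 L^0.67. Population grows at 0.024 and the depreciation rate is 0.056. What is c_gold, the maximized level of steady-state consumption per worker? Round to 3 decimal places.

Break-even investment rate: n + δ = 0.024 + 0.056 = 0.08.
At the golden rule the marginal product of capital equals n+δ: 0.33·k^(0.33−1) = 0.08. Solving, k_gold = (0.33/0.08)^(1/0.67) ≈ 8.2898.
y_gold = 8.2898^0.33 ≈ 2.0096.
c_gold = y_gold − (n+δ)·k_gold = 2.0096 − 0.08·8.2898 ≈ 1.3465.

c_gold ≈ 1.346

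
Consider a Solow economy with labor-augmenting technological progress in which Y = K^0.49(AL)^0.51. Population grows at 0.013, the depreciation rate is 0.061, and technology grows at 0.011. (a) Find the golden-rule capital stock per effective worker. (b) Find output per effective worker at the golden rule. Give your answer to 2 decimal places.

Break-even investment rate: n + g + δ = 0.013 + 0.011 + 0.061 = 0.085.
At the golden rule the marginal product of capital equals n+g+δ: 0.49·k^(0.49−1) = 0.085. Solving, k_gold = (0.49/0.085)^(1/0.51) ≈ 31.0256.
y_gold = 31.0256^0.49 ≈ 5.3820.

(a) k_gold ≈ 31.03; (b) y_gold ≈ 5.38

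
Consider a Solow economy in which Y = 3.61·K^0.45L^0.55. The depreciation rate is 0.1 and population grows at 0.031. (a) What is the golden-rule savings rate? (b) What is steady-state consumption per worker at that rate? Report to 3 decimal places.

(a) s_gold = 0.450; (b) c_gold ≈ 15.578

Capital per worker breaks even when investment replaces (n + δ)·k; here n + δ = 0.131.
For Cobb-Douglas, s_gold equals capital's share: s_gold = 0.45.
At the golden rule the marginal product of capital equals n+δ: 0.45·3.61·k^(0.45−1) = 0.131. Solving, k_gold = (0.45·3.61/0.131)^(1/0.55) ≈ 97.2944.
y_gold = 3.61·97.2944^0.45 ≈ 28.3235; c_gold = (1−0.45)·y_gold ≈ 15.5779.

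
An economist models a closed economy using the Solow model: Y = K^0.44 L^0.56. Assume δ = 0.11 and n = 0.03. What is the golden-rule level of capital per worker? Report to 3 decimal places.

k_gold ≈ 7.728

Capital per worker breaks even when investment replaces (n + δ)·k; here n + δ = 0.14.
Setting f'(k) = n+δ gives 0.44·k^(0.44−1) = 0.14, hence k_gold = (0.44/0.14)^(1/0.56) ≈ 7.7282.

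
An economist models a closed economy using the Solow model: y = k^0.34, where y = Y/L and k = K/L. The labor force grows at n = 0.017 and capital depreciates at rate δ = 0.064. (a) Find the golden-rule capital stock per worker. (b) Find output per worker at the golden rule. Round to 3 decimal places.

(a) k_gold ≈ 8.789; (b) y_gold ≈ 2.094

Capital per worker breaks even when investment replaces (n + δ)·k; here n + δ = 0.081.
Maximizing c = f(k) − (n+δ)·k gives f'(k) = n+δ, i.e. 0.34·k^(0.34−1) = 0.081, so k_gold = (0.34/0.081)^(1/0.66) ≈ 8.7888.
y_gold = 8.7888^0.34 ≈ 2.0938.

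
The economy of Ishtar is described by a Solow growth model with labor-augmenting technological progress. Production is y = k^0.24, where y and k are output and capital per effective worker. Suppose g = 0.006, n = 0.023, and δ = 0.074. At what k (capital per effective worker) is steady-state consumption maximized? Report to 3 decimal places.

n + g + δ = 0.023 + 0.006 + 0.074 = 0.103.
Golden rule sets MPK = n+g+δ: 0.24·k^(0.24−1) = 0.103, so k_gold = (0.24/0.103)^(1/0.76) ≈ 3.0436.

k_gold ≈ 3.044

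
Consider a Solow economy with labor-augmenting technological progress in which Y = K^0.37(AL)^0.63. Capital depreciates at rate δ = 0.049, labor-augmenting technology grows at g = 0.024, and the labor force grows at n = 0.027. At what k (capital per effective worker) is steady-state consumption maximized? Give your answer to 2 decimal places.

Break-even investment rate: n + g + δ = 0.027 + 0.024 + 0.049 = 0.1.
At the golden rule the marginal product of capital equals n+g+δ: 0.37·k^(0.37−1) = 0.1. Solving, k_gold = (0.37/0.1)^(1/0.63) ≈ 7.9782.

k_gold ≈ 7.98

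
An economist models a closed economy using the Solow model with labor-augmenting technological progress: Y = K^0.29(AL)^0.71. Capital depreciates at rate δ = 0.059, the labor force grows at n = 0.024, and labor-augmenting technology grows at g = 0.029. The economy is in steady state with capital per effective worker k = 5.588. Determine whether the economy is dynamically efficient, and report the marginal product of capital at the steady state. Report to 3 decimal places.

Capital per effective worker breaks even when investment replaces (n + g + δ)·k; here n + g + δ = 0.112.
MPK = 0.29·k^(0.29−1) = 0.29·5.588^(-0.71) ≈ 0.0855.
MPK < 0.112, so the economy is dynamically inefficient (over-saving).

dynamically inefficient; MPK ≈ 0.085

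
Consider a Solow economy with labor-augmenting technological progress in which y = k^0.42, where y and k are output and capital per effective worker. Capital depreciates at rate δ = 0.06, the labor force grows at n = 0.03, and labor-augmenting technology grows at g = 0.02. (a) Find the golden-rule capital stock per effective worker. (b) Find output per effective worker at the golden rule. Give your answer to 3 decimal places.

Capital per effective worker breaks even when investment replaces (n + g + δ)·k; here n + g + δ = 0.11.
Golden rule sets MPK = n+g+δ: 0.42·k^(0.42−1) = 0.11, so k_gold = (0.42/0.11)^(1/0.58) ≈ 10.0740.
y_gold = 10.0740^0.42 ≈ 2.6384.

(a) k_gold ≈ 10.074; (b) y_gold ≈ 2.638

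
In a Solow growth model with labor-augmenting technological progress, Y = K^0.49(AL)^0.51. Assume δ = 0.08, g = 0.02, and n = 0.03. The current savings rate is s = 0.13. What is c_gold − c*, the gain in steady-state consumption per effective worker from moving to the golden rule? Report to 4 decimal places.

Δc ≈ 0.9548

Break-even investment rate: n + g + δ = 0.03 + 0.02 + 0.08 = 0.13.
Current steady state (s = 0.13): k* = (0.13/0.13)^(1/0.51) ≈ 1.0000, y* = 1.0000^0.49 ≈ 1.0000, c* = (1−0.13)·1.0000 ≈ 0.8700.
Maximizing c = f(k) − (n+g+δ)·k gives f'(k) = n+g+δ, i.e. 0.49·k^(0.49−1) = 0.13, so k_gold = (0.49/0.13)^(1/0.51) ≈ 13.4868.
y_gold = 13.4868^0.49 ≈ 3.5781, c_gold = y_gold − 0.13·k_gold ≈ 1.8248.
Gain: Δc = 1.8248 − 0.8700 ≈ 0.9548.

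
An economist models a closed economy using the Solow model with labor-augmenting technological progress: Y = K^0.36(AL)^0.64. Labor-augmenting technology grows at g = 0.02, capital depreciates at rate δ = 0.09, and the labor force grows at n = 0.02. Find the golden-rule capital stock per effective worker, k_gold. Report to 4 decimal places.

k_gold ≈ 4.9112

The effective depreciation rate is n + g + δ = 0.02 + 0.02 + 0.09 = 0.13.
At the golden rule the marginal product of capital equals n+g+δ: 0.36·k^(0.36−1) = 0.13. Solving, k_gold = (0.36/0.13)^(1/0.64) ≈ 4.9112.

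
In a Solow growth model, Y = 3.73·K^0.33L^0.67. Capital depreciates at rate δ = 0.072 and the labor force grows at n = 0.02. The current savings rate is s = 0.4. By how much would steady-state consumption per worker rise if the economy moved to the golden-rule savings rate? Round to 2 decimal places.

The effective depreciation rate is n + δ = 0.02 + 0.072 = 0.092.
Current steady state (s = 0.4): k* = (0.4·3.73/0.092)^(1/0.67) ≈ 63.9649, y* = 3.73·63.9649^0.33 ≈ 14.7119, c* = (1−0.4)·14.7119 ≈ 8.8272.
At the golden rule the marginal product of capital equals n+δ: 0.33·3.73·k^(0.33−1) = 0.092. Solving, k_gold = (0.33·3.73/0.092)^(1/0.67) ≈ 48.0005.
y_gold = 3.73·48.0005^0.33 ≈ 13.3820, c_gold = y_gold − 0.092·k_gold ≈ 8.9659.
Gain: Δc = 8.9659 − 8.8272 ≈ 0.1388.

Δc ≈ 0.14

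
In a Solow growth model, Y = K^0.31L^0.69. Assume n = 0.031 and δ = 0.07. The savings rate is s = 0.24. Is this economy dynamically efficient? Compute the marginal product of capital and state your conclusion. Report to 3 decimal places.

dynamically efficient; MPK ≈ 0.130

The effective depreciation rate is n + δ = 0.031 + 0.07 = 0.101.
Steady-state k*: s·k^0.31 = 0.101·k gives k* = (0.24/0.101)^(1/0.69) ≈ 3.5056.
MPK = 0.31·3.5056^(-0.69) ≈ 0.1305.
MPK > n+δ = 0.101, so the economy is dynamically efficient (under-saving).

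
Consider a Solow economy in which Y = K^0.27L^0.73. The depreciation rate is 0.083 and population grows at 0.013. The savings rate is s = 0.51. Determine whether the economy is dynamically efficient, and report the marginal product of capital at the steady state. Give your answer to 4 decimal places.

dynamically inefficient; MPK ≈ 0.0508

The effective depreciation rate is n + δ = 0.013 + 0.083 = 0.096.
Steady-state k*: s·k^0.27 = 0.096·k gives k* = (0.51/0.096)^(1/0.73) ≈ 9.8528.
MPK = 0.27·9.8528^(-0.73) ≈ 0.0508.
MPK < n+δ = 0.096, so the economy is dynamically inefficient (over-saving).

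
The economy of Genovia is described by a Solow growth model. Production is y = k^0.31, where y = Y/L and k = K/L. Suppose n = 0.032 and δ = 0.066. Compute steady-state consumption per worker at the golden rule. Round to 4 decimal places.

Capital per worker breaks even when investment replaces (n + δ)·k; here n + δ = 0.098.
Maximizing c = f(k) − (n+δ)·k gives f'(k) = n+δ, i.e. 0.31·k^(0.31−1) = 0.098, so k_gold = (0.31/0.098)^(1/0.69) ≈ 5.3068.
y_gold = 5.3068^0.31 ≈ 1.6776.
c_gold = y_gold − (n+δ)·k_gold = 1.6776 − 0.098·5.3068 ≈ 1.1576.

c_gold ≈ 1.1576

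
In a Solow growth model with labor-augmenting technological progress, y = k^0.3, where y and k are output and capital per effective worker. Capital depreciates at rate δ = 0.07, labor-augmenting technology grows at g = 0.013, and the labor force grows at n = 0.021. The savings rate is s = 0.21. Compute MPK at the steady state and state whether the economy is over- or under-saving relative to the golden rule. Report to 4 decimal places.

Capital per effective worker breaks even when investment replaces (n + g + δ)·k; here n + g + δ = 0.104.
Steady-state k*: s·k^0.3 = 0.104·k gives k* = (0.21/0.104)^(1/0.7) ≈ 2.7289.
MPK = 0.3·2.7289^(-0.7) ≈ 0.1486.
MPK > n+g+δ = 0.104, so the economy is dynamically efficient (under-saving).

under-saving; MPK ≈ 0.1486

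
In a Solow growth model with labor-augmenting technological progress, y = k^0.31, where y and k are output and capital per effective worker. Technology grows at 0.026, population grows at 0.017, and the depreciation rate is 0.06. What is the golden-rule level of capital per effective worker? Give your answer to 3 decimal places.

k_gold ≈ 4.938

Break-even investment rate: n + g + δ = 0.017 + 0.026 + 0.06 = 0.103.
Golden rule sets MPK = n+g+δ: 0.31·k^(0.31−1) = 0.103, so k_gold = (0.31/0.103)^(1/0.69) ≈ 4.9376.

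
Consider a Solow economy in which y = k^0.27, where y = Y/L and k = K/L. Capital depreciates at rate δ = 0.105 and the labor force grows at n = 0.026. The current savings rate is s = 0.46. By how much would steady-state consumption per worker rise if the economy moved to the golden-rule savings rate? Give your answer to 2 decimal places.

Δc ≈ 0.09

Break-even investment rate: n + δ = 0.026 + 0.105 = 0.131.
Current steady state (s = 0.46): k* = (0.46/0.131)^(1/0.73) ≈ 5.5878, y* = 5.5878^0.27 ≈ 1.5913, c* = (1−0.46)·1.5913 ≈ 0.8593.
Golden rule sets MPK = n+δ: 0.27·k^(0.27−1) = 0.131, so k_gold = (0.27/0.131)^(1/0.73) ≈ 2.6932.
y_gold = 2.6932^0.27 ≈ 1.3067, c_gold = y_gold − 0.131·k_gold ≈ 0.9539.
Gain: Δc = 0.9539 − 0.8593 ≈ 0.0946.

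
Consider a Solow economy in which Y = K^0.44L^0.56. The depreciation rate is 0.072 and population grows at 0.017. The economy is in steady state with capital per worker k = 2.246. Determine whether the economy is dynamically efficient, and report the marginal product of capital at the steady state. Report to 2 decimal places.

dynamically efficient; MPK ≈ 0.28

The effective depreciation rate is n + δ = 0.017 + 0.072 = 0.089.
MPK = 0.44·k^(0.44−1) = 0.44·2.246^(-0.56) ≈ 0.2797.
MPK > 0.089, so the economy is dynamically efficient (under-saving).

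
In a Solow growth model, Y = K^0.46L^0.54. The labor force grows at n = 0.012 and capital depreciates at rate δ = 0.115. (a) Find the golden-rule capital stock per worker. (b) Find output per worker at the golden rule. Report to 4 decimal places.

n + δ = 0.012 + 0.115 = 0.127.
Setting f'(k) = n+δ gives 0.46·k^(0.46−1) = 0.127, hence k_gold = (0.46/0.127)^(1/0.54) ≈ 10.8418.
y_gold = 10.8418^0.46 ≈ 2.9933.

(a) k_gold ≈ 10.8418; (b) y_gold ≈ 2.9933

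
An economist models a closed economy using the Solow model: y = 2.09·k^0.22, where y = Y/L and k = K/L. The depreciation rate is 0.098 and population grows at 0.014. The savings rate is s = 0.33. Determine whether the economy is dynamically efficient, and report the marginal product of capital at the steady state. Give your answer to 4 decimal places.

dynamically inefficient; MPK ≈ 0.0747

Capital per worker breaks even when investment replaces (n + δ)·k; here n + δ = 0.112.
Steady-state k*: s·A·k^0.22 = 0.112·k gives k* = (0.33·2.09/0.112)^(1/0.78) ≈ 10.2827.
MPK = 0.22·2.09·10.2827^(-0.78) ≈ 0.0747.
MPK < n+δ = 0.112, so the economy is dynamically inefficient (over-saving).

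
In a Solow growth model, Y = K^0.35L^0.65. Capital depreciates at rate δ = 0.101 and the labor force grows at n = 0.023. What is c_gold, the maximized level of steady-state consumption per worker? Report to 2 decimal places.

The effective depreciation rate is n + δ = 0.023 + 0.101 = 0.124.
Golden rule sets MPK = n+δ: 0.35·k^(0.35−1) = 0.124, so k_gold = (0.35/0.124)^(1/0.65) ≈ 4.9352.
y_gold = 4.9352^0.35 ≈ 1.7485.
c_gold = y_gold − (n+δ)·k_gold = 1.7485 − 0.124·4.9352 ≈ 1.1365.

c_gold ≈ 1.14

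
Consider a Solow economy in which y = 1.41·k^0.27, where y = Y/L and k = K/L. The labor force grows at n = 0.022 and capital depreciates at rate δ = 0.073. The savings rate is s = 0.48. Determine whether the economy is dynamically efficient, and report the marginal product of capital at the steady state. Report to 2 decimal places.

dynamically inefficient; MPK ≈ 0.05

n + δ = 0.022 + 0.073 = 0.095.
Steady-state k*: s·A·k^0.27 = 0.095·k gives k* = (0.48·1.41/0.095)^(1/0.73) ≈ 14.7276.
MPK = 0.27·1.41·14.7276^(-0.73) ≈ 0.0534.
MPK < n+δ = 0.095, so the economy is dynamically inefficient (over-saving).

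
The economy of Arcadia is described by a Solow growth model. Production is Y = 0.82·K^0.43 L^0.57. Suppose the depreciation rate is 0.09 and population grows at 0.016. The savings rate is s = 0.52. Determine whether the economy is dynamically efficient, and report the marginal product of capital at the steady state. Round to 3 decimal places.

The effective depreciation rate is n + δ = 0.016 + 0.09 = 0.106.
Steady-state k*: s·A·k^0.43 = 0.106·k gives k* = (0.52·0.82/0.106)^(1/0.57) ≈ 11.4960.
MPK = 0.43·0.82·11.4960^(-0.57) ≈ 0.0877.
MPK < n+δ = 0.106, so the economy is dynamically inefficient (over-saving).

dynamically inefficient; MPK ≈ 0.088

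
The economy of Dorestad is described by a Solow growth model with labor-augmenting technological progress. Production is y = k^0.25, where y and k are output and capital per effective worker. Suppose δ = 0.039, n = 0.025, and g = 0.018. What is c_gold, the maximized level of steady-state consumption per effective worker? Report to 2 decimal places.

c_gold ≈ 1.09

n + g + δ = 0.025 + 0.018 + 0.039 = 0.082.
At the golden rule the marginal product of capital equals n+g+δ: 0.25·k^(0.25−1) = 0.082. Solving, k_gold = (0.25/0.082)^(1/0.75) ≈ 4.4208.
y_gold = 4.4208^0.25 ≈ 1.4500.
c_gold = y_gold − (n+g+δ)·k_gold = 1.4500 − 0.082·4.4208 ≈ 1.0875.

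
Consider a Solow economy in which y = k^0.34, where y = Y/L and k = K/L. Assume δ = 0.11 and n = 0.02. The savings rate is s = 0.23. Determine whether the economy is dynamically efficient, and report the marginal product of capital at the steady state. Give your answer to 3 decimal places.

The effective depreciation rate is n + δ = 0.02 + 0.11 = 0.13.
Steady-state k*: s·k^0.34 = 0.13·k gives k* = (0.23/0.13)^(1/0.66) ≈ 2.3737.
MPK = 0.34·2.3737^(-0.66) ≈ 0.1922.
MPK > n+δ = 0.13, so the economy is dynamically efficient (under-saving).

dynamically efficient; MPK ≈ 0.192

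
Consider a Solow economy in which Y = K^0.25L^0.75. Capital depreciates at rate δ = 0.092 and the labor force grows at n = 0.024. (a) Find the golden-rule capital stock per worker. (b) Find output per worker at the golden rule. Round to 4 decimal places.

(a) k_gold ≈ 2.7838; (b) y_gold ≈ 1.2917

Break-even investment rate: n + δ = 0.024 + 0.092 = 0.116.
Setting f'(k) = n+δ gives 0.25·k^(0.25−1) = 0.116, hence k_gold = (0.25/0.116)^(1/0.75) ≈ 2.7838.
y_gold = 2.7838^0.25 ≈ 1.2917.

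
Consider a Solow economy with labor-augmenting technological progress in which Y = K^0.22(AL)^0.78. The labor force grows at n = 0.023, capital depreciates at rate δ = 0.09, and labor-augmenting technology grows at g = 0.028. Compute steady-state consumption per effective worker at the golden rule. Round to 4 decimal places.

The effective depreciation rate is n + g + δ = 0.023 + 0.028 + 0.09 = 0.141.
Maximizing c = f(k) − (n+g+δ)·k gives f'(k) = n+g+δ, i.e. 0.22·k^(0.22−1) = 0.141, so k_gold = (0.22/0.141)^(1/0.78) ≈ 1.7689.
y_gold = 1.7689^0.22 ≈ 1.1337.
c_gold = y_gold − (n+g+δ)·k_gold = 1.1337 − 0.141·1.7689 ≈ 0.8843.

c_gold ≈ 0.8843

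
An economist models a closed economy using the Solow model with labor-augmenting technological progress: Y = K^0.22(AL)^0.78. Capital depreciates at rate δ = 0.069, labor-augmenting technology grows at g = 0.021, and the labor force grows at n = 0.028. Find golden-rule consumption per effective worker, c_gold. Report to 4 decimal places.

c_gold ≈ 0.9298

n + g + δ = 0.028 + 0.021 + 0.069 = 0.118.
At the golden rule the marginal product of capital equals n+g+δ: 0.22·k^(0.22−1) = 0.118. Solving, k_gold = (0.22/0.118)^(1/0.78) ≈ 2.2225.
y_gold = 2.2225^0.22 ≈ 1.1921.
c_gold = y_gold − (n+g+δ)·k_gold = 1.1921 − 0.118·2.2225 ≈ 0.9298.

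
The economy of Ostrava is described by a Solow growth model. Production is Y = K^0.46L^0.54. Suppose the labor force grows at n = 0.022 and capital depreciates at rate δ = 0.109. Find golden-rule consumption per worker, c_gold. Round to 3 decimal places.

c_gold ≈ 1.574

The effective depreciation rate is n + δ = 0.022 + 0.109 = 0.131.
At the golden rule the marginal product of capital equals n+δ: 0.46·k^(0.46−1) = 0.131. Solving, k_gold = (0.46/0.131)^(1/0.54) ≈ 10.2367.
y_gold = 10.2367^0.46 ≈ 2.9152.
c_gold = y_gold − (n+δ)·k_gold = 2.9152 − 0.131·10.2367 ≈ 1.5742.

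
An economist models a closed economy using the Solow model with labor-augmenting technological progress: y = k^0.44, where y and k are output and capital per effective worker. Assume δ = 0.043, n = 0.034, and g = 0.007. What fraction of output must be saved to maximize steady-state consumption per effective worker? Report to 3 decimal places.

n + g + δ = 0.034 + 0.007 + 0.043 = 0.084.
At the golden rule MPK = n+g+δ, and in any Cobb-Douglas steady state s = (n+g+δ)·k/y = MPK·k/y = capital's share 0.44.

s_gold = 0.440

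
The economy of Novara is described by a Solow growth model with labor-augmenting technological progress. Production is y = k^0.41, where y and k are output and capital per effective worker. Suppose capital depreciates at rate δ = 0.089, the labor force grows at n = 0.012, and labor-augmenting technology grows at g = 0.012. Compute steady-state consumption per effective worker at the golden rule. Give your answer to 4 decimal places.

c_gold ≈ 1.4448

The effective depreciation rate is n + g + δ = 0.012 + 0.012 + 0.089 = 0.113.
At the golden rule the marginal product of capital equals n+g+δ: 0.41·k^(0.41−1) = 0.113. Solving, k_gold = (0.41/0.113)^(1/0.59) ≈ 8.8849.
y_gold = 8.8849^0.41 ≈ 2.4488.
c_gold = y_gold − (n+g+δ)·k_gold = 2.4488 − 0.113·8.8849 ≈ 1.4448.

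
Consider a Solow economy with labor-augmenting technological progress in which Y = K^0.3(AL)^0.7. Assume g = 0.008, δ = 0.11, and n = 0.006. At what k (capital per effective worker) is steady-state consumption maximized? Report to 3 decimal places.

Break-even investment rate: n + g + δ = 0.006 + 0.008 + 0.11 = 0.124.
At the golden rule the marginal product of capital equals n+g+δ: 0.3·k^(0.3−1) = 0.124. Solving, k_gold = (0.3/0.124)^(1/0.7) ≈ 3.5330.

k_gold ≈ 3.533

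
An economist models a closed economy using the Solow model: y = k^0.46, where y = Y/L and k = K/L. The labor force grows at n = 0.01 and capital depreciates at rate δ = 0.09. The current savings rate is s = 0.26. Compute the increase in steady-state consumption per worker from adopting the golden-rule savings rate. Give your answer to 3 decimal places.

n + δ = 0.01 + 0.09 = 0.1.
Current steady state (s = 0.26): k* = (0.26/0.1)^(1/0.54) ≈ 5.8677, y* = 5.8677^0.46 ≈ 2.2568, c* = (1−0.26)·2.2568 ≈ 1.6700.
Golden rule sets MPK = n+δ: 0.46·k^(0.46−1) = 0.1, so k_gold = (0.46/0.1)^(1/0.54) ≈ 16.8783.
y_gold = 16.8783^0.46 ≈ 3.6692, c_gold = y_gold − 0.1·k_gold ≈ 1.9814.
Gain: Δc = 1.9814 − 1.6700 ≈ 0.3113.

Δc ≈ 0.311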